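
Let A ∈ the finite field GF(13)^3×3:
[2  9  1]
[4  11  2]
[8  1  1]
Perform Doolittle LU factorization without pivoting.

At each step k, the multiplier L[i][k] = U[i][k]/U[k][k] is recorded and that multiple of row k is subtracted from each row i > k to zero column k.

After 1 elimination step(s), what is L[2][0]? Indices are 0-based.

[col 0] pivot 2
  R1 -= 2*R0 → (0, 6, 0)  (L[1][0] := 2)
  R2 -= 4*R0 → (0, 4, 10)  (L[2][0] := 4)

L[2][0] = 4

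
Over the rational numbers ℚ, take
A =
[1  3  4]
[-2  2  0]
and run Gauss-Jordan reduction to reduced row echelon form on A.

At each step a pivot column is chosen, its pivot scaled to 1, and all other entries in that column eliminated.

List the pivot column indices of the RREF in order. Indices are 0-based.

pivot(0,0)=1: scale R0 → (1, 3, 4)
  clear (1,0): R1 −= (-2)R0 → (0, 8, 8)
pivot(1,1)=8: scale R1 → (0, 1, 1)
  clear (0,1): R0 −= (3)R1 → (1, 0, 1)

pivot columns: 0, 1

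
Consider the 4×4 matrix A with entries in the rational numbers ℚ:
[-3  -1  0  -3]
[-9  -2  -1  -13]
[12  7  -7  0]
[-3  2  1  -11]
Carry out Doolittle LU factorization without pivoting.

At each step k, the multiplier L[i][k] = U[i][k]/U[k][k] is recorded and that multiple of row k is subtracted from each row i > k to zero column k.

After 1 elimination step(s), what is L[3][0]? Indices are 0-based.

k=0: U[0][0]=-3
  eliminate (1,0): mult=3, new row 1: (0, 1, -1, -4); set L[1][0]=3
  eliminate (2,0): mult=-4, new row 2: (0, 3, -7, -12); set L[2][0]=-4
  eliminate (3,0): mult=1, new row 3: (0, 3, 1, -8); set L[3][0]=1

L[3][0] = 1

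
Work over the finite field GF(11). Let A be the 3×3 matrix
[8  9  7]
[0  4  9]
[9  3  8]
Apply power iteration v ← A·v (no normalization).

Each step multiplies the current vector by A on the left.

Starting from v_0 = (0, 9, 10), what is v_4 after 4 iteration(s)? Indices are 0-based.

v_4 = (3, 2, 6)

v_0 = (0, 9, 10).
v_1 = A·v_0 = (8, 5, 8).
v_2 = A·v_1 = (0, 4, 8).
v_3 = A·v_2 = (4, 0, 10).
v_4 = A·v_3 = (3, 2, 6).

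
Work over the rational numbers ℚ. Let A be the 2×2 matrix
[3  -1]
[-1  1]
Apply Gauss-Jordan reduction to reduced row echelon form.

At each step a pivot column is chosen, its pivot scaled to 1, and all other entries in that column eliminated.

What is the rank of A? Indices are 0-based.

[1] R0 /= 3  ⇒  (1, -1/3)
     R1 -= -1·R0  ⇒  (0, 2/3)
[2] R1 /= 2/3  ⇒  (0, 1)
     R0 -= -1/3·R1  ⇒  (1, 0)

rank = 2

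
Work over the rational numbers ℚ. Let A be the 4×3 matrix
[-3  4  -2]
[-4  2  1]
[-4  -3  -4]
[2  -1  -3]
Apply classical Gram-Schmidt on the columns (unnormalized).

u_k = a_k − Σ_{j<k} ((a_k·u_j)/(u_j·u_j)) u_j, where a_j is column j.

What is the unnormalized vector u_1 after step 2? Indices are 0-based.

u_1 = (10/3, 10/9, -35/9, -5/9)

Step 1: u_0 = a_0 = (-3, -4, -4, 2).
Step 2: u_1 = a_1 − (-2/9)·u_0 = (10/3, 10/9, -35/9, -5/9).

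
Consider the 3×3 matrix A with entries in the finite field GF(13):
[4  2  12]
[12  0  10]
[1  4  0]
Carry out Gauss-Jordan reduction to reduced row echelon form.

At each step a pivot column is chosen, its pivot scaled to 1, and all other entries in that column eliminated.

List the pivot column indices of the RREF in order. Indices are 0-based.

pivot columns: 0, 1, 2

step 1: normalize row 0 (÷4) = (1, 7, 3)
  row 1: subtract 12×row0 = (0, 7, 0)
  row 2: subtract 1×row0 = (0, 10, 10)
step 2: normalize row 1 (÷7) = (0, 1, 0)
  row 0: subtract 7×row1 = (1, 0, 3)
  row 2: subtract 10×row1 = (0, 0, 10)
step 3: normalize row 2 (÷10) = (0, 0, 1)
  row 0: subtract 3×row2 = (1, 0, 0)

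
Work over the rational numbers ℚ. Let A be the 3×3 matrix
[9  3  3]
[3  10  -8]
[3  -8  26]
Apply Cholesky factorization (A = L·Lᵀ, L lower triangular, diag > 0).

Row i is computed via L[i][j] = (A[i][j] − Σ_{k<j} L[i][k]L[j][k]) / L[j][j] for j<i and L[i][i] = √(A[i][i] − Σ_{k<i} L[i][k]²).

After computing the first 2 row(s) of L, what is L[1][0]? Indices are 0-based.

L[1][0] = 1

Step 1: L[0][0] = √(9) = 3.
  L[1][0] = (3) / L[0][0] = 1.
Step 2: L[1][1] = √(9) = 3.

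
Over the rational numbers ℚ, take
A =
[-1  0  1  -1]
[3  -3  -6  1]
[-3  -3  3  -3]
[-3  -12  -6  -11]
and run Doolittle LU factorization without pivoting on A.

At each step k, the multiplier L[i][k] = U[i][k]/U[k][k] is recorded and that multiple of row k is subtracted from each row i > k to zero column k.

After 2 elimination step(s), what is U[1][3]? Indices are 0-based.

k=0: U[0][0]=-1
  eliminate (1,0): mult=-3, new row 1: (0, -3, -3, -2); set L[1][0]=-3
  eliminate (2,0): mult=3, new row 2: (0, -3, 0, 0); set L[2][0]=3
  eliminate (3,0): mult=3, new row 3: (0, -12, -9, -8); set L[3][0]=3
k=1: U[1][1]=-3
  eliminate (2,1): mult=1, new row 2: (0, 0, 3, 2); set L[2][1]=1
  eliminate (3,1): mult=4, new row 3: (0, 0, 3, 0); set L[3][1]=4

U[1][3] = -2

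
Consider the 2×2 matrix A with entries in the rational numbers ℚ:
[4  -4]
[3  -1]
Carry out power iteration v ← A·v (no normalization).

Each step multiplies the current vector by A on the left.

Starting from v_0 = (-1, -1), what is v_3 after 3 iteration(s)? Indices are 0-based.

v_0 = (-1, -1).
v_1 = A·v_0 = (0, -2).
v_2 = A·v_1 = (8, 2).
v_3 = A·v_2 = (24, 22).

v_3 = (24, 22)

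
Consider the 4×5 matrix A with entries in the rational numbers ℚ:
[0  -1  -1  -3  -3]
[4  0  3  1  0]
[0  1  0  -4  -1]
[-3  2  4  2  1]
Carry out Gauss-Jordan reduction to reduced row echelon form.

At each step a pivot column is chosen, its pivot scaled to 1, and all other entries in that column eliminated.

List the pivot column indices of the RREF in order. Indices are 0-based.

[1] R0 <-> R1
[1] R0 /= 4  ⇒  (1, 0, 3/4, 1/4, 0)
     R3 -= -3·R0  ⇒  (0, 2, 25/4, 11/4, 1)
[2] R1 /= -1  ⇒  (0, 1, 1, 3, 3)
     R2 -= 1·R1  ⇒  (0, 0, -1, -7, -4)
     R3 -= 2·R1  ⇒  (0, 0, 17/4, -13/4, -5)
[3] R2 /= -1  ⇒  (0, 0, 1, 7, 4)
     R0 -= 3/4·R2  ⇒  (1, 0, 0, -5, -3)
     R1 -= 1·R2  ⇒  (0, 1, 0, -4, -1)
     R3 -= 17/4·R2  ⇒  (0, 0, 0, -33, -22)
[4] R3 /= -33  ⇒  (0, 0, 0, 1, 2/3)
     R0 -= -5·R3  ⇒  (1, 0, 0, 0, 1/3)
     R1 -= -4·R3  ⇒  (0, 1, 0, 0, 5/3)
     R2 -= 7·R3  ⇒  (0, 0, 1, 0, -2/3)

pivot columns: 0, 1, 2, 3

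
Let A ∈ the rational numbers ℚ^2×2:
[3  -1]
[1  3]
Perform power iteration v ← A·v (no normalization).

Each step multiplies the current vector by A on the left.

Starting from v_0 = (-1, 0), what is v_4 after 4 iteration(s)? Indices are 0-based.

v_4 = (-28, -96)

v_0 = (-1, 0).
v_1 = A·v_0 = (-3, -1).
v_2 = A·v_1 = (-8, -6).
v_3 = A·v_2 = (-18, -26).
v_4 = A·v_3 = (-28, -96).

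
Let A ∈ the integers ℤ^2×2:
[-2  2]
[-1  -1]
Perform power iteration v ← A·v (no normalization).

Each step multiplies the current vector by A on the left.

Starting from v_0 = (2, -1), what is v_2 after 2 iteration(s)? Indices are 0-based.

v_0 = (2, -1).
v_1 = A·v_0 = (-6, -1).
v_2 = A·v_1 = (10, 7).

v_2 = (10, 7)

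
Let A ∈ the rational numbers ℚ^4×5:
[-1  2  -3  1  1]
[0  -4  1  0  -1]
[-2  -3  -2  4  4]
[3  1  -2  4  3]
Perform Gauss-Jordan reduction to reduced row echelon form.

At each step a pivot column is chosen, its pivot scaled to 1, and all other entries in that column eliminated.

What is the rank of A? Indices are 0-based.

[1] R0 /= -1  ⇒  (1, -2, 3, -1, -1)
     R2 -= -2·R0  ⇒  (0, -7, 4, 2, 2)
     R3 -= 3·R0  ⇒  (0, 7, -11, 7, 6)
[2] R1 /= -4  ⇒  (0, 1, -1/4, 0, 1/4)
     R0 -= -2·R1  ⇒  (1, 0, 5/2, -1, -1/2)
     R2 -= -7·R1  ⇒  (0, 0, 9/4, 2, 15/4)
     R3 -= 7·R1  ⇒  (0, 0, -37/4, 7, 17/4)
[3] R2 /= 9/4  ⇒  (0, 0, 1, 8/9, 5/3)
     R0 -= 5/2·R2  ⇒  (1, 0, 0, -29/9, -14/3)
     R1 -= -1/4·R2  ⇒  (0, 1, 0, 2/9, 2/3)
     R3 -= -37/4·R2  ⇒  (0, 0, 0, 137/9, 59/3)
[4] R3 /= 137/9  ⇒  (0, 0, 0, 1, 177/137)
     R0 -= -29/9·R3  ⇒  (1, 0, 0, 0, -69/137)
     R1 -= 2/9·R3  ⇒  (0, 1, 0, 0, 52/137)
     R2 -= 8/9·R3  ⇒  (0, 0, 1, 0, 71/137)

rank = 4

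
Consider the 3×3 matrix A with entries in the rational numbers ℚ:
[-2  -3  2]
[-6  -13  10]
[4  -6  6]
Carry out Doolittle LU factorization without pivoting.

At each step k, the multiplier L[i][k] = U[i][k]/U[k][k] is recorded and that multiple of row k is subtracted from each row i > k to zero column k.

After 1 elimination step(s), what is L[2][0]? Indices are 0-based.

L[2][0] = -2

Step 1: pivot at (0,0) is -2.
  row1 ← row1 − (3)·row0  ⇒  L[1][0]=3, U row1=(0, -4, 4)
  row2 ← row2 − (-2)·row0  ⇒  L[2][0]=-2, U row2=(0, -12, 10)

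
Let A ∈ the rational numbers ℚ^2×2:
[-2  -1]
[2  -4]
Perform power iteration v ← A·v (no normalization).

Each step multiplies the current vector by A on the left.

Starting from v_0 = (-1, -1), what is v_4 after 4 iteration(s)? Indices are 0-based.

v_4 = (-28, 68)

v_0 = (-1, -1).
v_1 = A·v_0 = (3, 2).
v_2 = A·v_1 = (-8, -2).
v_3 = A·v_2 = (18, -8).
v_4 = A·v_3 = (-28, 68).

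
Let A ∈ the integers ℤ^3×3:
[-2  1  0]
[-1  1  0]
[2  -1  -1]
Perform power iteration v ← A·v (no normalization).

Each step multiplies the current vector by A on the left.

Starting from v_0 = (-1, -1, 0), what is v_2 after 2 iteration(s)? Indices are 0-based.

v_2 = (-2, -1, 3)

v_0 = (-1, -1, 0).
v_1 = A·v_0 = (1, 0, -1).
v_2 = A·v_1 = (-2, -1, 3).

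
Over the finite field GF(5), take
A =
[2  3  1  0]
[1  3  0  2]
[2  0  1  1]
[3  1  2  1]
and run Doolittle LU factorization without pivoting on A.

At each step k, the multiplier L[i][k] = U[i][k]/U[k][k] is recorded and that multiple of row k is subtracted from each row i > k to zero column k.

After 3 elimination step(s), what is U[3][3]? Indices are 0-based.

k=0: U[0][0]=2
  eliminate (1,0): mult=3, new row 1: (0, 4, 2, 2); set L[1][0]=3
  eliminate (2,0): mult=1, new row 2: (0, 2, 0, 1); set L[2][0]=1
  eliminate (3,0): mult=4, new row 3: (0, 4, 3, 1); set L[3][0]=4
k=1: U[1][1]=4
  eliminate (2,1): mult=3, new row 2: (0, 0, 4, 0); set L[2][1]=3
  eliminate (3,1): mult=1, new row 3: (0, 0, 1, 4); set L[3][1]=1
k=2: U[2][2]=4
  eliminate (3,2): mult=4, new row 3: (0, 0, 0, 4); set L[3][2]=4

U[3][3] = 4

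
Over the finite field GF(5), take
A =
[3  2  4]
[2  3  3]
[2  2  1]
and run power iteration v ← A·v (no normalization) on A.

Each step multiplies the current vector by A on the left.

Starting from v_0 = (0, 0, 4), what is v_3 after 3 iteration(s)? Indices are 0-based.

v_3 = (4, 1, 1)

v_0 = (0, 0, 4).
v_1 = A·v_0 = (1, 2, 4).
v_2 = A·v_1 = (3, 0, 0).
v_3 = A·v_2 = (4, 1, 1).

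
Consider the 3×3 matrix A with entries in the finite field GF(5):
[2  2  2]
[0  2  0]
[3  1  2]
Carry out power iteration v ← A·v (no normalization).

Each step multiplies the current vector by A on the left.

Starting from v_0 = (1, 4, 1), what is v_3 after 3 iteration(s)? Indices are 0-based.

v_3 = (2, 2, 4)

v_0 = (1, 4, 1).
v_1 = A·v_0 = (2, 3, 4).
v_2 = A·v_1 = (3, 1, 2).
v_3 = A·v_2 = (2, 2, 4).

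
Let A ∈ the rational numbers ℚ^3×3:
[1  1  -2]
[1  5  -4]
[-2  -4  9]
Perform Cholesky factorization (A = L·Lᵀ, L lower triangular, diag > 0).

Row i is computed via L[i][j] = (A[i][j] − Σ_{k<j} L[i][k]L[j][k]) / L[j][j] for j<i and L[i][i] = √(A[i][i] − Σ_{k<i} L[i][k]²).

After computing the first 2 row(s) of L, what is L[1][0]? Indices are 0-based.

Step 1: L[0][0] = √(1) = 1.
  L[1][0] = (1) / L[0][0] = 1.
Step 2: L[1][1] = √(4) = 2.

L[1][0] = 1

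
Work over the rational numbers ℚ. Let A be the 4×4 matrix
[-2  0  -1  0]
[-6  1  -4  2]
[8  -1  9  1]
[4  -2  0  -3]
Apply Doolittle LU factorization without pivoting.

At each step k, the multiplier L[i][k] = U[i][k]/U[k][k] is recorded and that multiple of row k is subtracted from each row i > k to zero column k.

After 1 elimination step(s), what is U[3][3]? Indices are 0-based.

[col 0] pivot -2
  R1 -= 3*R0 → (0, 1, -1, 2)  (L[1][0] := 3)
  R2 -= -4*R0 → (0, -1, 5, 1)  (L[2][0] := -4)
  R3 -= -2*R0 → (0, -2, -2, -3)  (L[3][0] := -2)

U[3][3] = -3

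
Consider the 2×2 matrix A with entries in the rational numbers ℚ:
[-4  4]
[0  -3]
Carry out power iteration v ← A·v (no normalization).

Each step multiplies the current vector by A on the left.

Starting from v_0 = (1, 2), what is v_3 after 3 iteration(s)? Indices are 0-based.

v_0 = (1, 2).
v_1 = A·v_0 = (4, -6).
v_2 = A·v_1 = (-40, 18).
v_3 = A·v_2 = (232, -54).

v_3 = (232, -54)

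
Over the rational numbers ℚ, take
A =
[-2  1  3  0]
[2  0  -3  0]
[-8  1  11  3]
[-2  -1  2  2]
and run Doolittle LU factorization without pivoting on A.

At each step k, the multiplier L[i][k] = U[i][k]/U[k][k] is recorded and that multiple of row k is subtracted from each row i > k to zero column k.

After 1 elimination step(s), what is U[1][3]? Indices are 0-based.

[col 0] pivot -2
  R1 -= -1*R0 → (0, 1, 0, 0)  (L[1][0] := -1)
  R2 -= 4*R0 → (0, -3, -1, 3)  (L[2][0] := 4)
  R3 -= 1*R0 → (0, -2, -1, 2)  (L[3][0] := 1)

U[1][3] = 0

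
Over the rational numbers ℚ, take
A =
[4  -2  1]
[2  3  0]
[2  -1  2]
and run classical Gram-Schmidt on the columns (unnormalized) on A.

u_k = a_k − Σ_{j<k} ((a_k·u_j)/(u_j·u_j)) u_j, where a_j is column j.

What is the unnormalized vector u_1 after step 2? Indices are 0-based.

Step 1: u_0 = a_0 = (4, 2, 2).
Step 2: u_1 = a_1 − (-1/6)·u_0 = (-4/3, 10/3, -2/3).

u_1 = (-4/3, 10/3, -2/3)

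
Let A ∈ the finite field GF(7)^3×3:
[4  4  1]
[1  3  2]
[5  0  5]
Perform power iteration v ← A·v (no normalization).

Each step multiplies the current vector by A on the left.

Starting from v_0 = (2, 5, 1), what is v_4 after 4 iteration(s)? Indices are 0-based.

v_0 = (2, 5, 1).
v_1 = A·v_0 = (1, 5, 1).
v_2 = A·v_1 = (4, 4, 3).
v_3 = A·v_2 = (0, 1, 0).
v_4 = A·v_3 = (4, 3, 0).

v_4 = (4, 3, 0)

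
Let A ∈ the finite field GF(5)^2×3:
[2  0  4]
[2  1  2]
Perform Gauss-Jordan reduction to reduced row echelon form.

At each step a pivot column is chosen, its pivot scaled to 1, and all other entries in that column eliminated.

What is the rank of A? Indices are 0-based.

rank = 2

[1] R0 /= 2  ⇒  (1, 0, 2)
     R1 -= 2·R0  ⇒  (0, 1, 3)
[2] R1 /= 1  ⇒  (0, 1, 3)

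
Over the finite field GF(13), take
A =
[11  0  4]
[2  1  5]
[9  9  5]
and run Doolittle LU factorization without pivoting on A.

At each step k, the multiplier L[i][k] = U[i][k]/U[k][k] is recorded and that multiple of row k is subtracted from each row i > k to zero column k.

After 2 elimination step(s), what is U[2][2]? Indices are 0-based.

U[2][2] = 7

[col 0] pivot 11
  R1 -= 12*R0 → (0, 1, 9)  (L[1][0] := 12)
  R2 -= 2*R0 → (0, 9, 10)  (L[2][0] := 2)
[col 1] pivot 1
  R2 -= 9*R1 → (0, 0, 7)  (L[2][1] := 9)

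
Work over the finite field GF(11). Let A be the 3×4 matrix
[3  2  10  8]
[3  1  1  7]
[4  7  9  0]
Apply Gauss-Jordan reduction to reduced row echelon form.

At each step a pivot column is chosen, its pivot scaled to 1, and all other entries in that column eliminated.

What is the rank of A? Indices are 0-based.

step 1: normalize row 0 (÷3) = (1, 8, 7, 10)
  row 1: subtract 3×row0 = (0, 10, 2, 10)
  row 2: subtract 4×row0 = (0, 8, 3, 4)
step 2: normalize row 1 (÷10) = (0, 1, 9, 1)
  row 0: subtract 8×row1 = (1, 0, 1, 2)
  row 2: subtract 8×row1 = (0, 0, 8, 7)
step 3: normalize row 2 (÷8) = (0, 0, 1, 5)
  row 0: subtract 1×row2 = (1, 0, 0, 8)
  row 1: subtract 9×row2 = (0, 1, 0, 0)

rank = 3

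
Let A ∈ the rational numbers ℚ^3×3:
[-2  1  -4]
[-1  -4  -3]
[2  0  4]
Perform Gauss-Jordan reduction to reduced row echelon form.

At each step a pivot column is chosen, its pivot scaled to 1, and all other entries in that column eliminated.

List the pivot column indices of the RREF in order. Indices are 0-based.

pivot columns: 0, 1, 2

step 1: normalize row 0 (÷-2) = (1, -1/2, 2)
  row 1: subtract -1×row0 = (0, -9/2, -1)
  row 2: subtract 2×row0 = (0, 1, 0)
step 2: normalize row 1 (÷-9/2) = (0, 1, 2/9)
  row 0: subtract -1/2×row1 = (1, 0, 19/9)
  row 2: subtract 1×row1 = (0, 0, -2/9)
step 3: normalize row 2 (÷-2/9) = (0, 0, 1)
  row 0: subtract 19/9×row2 = (1, 0, 0)
  row 1: subtract 2/9×row2 = (0, 1, 0)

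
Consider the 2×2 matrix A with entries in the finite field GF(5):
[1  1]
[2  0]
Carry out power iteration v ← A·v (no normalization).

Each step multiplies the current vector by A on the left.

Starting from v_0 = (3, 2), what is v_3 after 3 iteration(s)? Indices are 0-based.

v_3 = (1, 2)

v_0 = (3, 2).
v_1 = A·v_0 = (0, 1).
v_2 = A·v_1 = (1, 0).
v_3 = A·v_2 = (1, 2).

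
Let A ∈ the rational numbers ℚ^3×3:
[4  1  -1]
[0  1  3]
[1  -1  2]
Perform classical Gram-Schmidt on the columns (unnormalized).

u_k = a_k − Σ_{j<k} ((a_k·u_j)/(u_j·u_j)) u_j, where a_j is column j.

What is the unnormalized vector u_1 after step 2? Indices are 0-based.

u_1 = (5/17, 1, -20/17)

Step 1: u_0 = a_0 = (4, 0, 1).
Step 2: u_1 = a_1 − (3/17)·u_0 = (5/17, 1, -20/17).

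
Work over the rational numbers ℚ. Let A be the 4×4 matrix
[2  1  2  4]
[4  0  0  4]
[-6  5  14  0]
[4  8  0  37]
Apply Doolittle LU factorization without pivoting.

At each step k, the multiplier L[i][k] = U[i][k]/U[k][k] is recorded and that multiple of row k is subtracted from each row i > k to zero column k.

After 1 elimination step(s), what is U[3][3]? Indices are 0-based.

k=0: U[0][0]=2
  eliminate (1,0): mult=2, new row 1: (0, -2, -4, -4); set L[1][0]=2
  eliminate (2,0): mult=-3, new row 2: (0, 8, 20, 12); set L[2][0]=-3
  eliminate (3,0): mult=2, new row 3: (0, 6, -4, 29); set L[3][0]=2

U[3][3] = 29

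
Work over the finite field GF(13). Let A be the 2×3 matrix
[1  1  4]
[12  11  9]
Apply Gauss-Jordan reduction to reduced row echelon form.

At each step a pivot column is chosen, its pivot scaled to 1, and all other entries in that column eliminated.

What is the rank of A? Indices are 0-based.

rank = 2

[1] R0 /= 1  ⇒  (1, 1, 4)
     R1 -= 12·R0  ⇒  (0, 12, 0)
[2] R1 /= 12  ⇒  (0, 1, 0)
     R0 -= 1·R1  ⇒  (1, 0, 4)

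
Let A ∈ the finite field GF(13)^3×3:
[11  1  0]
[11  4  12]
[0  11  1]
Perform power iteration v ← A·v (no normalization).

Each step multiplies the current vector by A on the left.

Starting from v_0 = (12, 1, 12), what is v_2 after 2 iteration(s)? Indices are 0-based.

v_2 = (1, 12, 9)

v_0 = (12, 1, 12).
v_1 = A·v_0 = (3, 7, 10).
v_2 = A·v_1 = (1, 12, 9).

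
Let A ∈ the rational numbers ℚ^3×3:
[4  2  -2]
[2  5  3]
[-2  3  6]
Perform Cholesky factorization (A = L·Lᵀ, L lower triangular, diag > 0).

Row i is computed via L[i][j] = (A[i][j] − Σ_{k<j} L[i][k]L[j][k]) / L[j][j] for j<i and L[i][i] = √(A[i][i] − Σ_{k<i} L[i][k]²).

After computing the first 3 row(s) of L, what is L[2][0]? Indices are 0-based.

L[2][0] = -1

Step 1: L[0][0] = √(4) = 2.
  L[1][0] = (2) / L[0][0] = 1.
Step 2: L[1][1] = √(4) = 2.
  L[2][0] = (-2) / L[0][0] = -1.
  L[2][1] = (4) / L[1][1] = 2.
Step 3: L[2][2] = √(1) = 1.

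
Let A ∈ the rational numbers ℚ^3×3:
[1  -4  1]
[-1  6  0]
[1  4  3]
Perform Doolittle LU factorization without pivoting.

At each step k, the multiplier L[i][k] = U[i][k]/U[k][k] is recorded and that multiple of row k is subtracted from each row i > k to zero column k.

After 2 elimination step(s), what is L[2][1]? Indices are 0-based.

[col 0] pivot 1
  R1 -= -1*R0 → (0, 2, 1)  (L[1][0] := -1)
  R2 -= 1*R0 → (0, 8, 2)  (L[2][0] := 1)
[col 1] pivot 2
  R2 -= 4*R1 → (0, 0, -2)  (L[2][1] := 4)

L[2][1] = 4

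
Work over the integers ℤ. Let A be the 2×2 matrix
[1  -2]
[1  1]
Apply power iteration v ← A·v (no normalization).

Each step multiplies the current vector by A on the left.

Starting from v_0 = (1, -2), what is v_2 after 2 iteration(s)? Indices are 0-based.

v_2 = (7, 4)

v_0 = (1, -2).
v_1 = A·v_0 = (5, -1).
v_2 = A·v_1 = (7, 4).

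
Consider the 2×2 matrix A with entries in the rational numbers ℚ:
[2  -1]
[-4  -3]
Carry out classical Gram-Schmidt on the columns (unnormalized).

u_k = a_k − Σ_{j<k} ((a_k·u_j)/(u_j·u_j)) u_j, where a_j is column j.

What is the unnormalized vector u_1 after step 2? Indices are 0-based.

Step 1: u_0 = a_0 = (2, -4).
Step 2: u_1 = a_1 − (1/2)·u_0 = (-2, -1).

u_1 = (-2, -1)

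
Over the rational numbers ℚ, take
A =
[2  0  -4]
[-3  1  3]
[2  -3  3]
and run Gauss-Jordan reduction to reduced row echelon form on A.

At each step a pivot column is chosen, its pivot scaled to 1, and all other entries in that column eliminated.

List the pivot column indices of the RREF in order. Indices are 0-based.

pivot columns: 0, 1, 2

pivot(0,0)=2: scale R0 → (1, 0, -2)
  clear (1,0): R1 −= (-3)R0 → (0, 1, -3)
  clear (2,0): R2 −= (2)R0 → (0, -3, 7)
pivot(1,1)=1: scale R1 → (0, 1, -3)
  clear (2,1): R2 −= (-3)R1 → (0, 0, -2)
pivot(2,2)=-2: scale R2 → (0, 0, 1)
  clear (0,2): R0 −= (-2)R2 → (1, 0, 0)
  clear (1,2): R1 −= (-3)R2 → (0, 1, 0)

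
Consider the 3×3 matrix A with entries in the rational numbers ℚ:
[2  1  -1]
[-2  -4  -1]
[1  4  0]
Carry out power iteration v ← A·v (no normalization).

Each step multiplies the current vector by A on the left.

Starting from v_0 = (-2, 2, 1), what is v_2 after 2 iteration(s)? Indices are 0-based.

v_2 = (-17, 20, -23)

v_0 = (-2, 2, 1).
v_1 = A·v_0 = (-3, -5, 6).
v_2 = A·v_1 = (-17, 20, -23).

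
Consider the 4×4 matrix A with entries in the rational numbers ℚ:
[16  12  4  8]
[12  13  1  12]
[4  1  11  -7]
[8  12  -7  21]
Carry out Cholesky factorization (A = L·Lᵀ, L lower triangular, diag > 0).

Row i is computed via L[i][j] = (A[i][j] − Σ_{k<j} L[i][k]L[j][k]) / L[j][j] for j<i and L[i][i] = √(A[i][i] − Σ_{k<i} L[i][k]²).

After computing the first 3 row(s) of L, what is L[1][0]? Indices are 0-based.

Step 1: L[0][0] = √(16) = 4.
  L[1][0] = (12) / L[0][0] = 3.
Step 2: L[1][1] = √(4) = 2.
  L[2][0] = (4) / L[0][0] = 1.
  L[2][1] = (-2) / L[1][1] = -1.
Step 3: L[2][2] = √(9) = 3.

L[1][0] = 3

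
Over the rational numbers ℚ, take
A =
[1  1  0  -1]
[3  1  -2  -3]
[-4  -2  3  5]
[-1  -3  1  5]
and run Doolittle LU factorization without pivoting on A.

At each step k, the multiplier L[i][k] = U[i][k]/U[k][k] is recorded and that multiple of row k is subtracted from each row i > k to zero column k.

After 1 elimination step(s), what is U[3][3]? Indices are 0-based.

[col 0] pivot 1
  R1 -= 3*R0 → (0, -2, -2, 0)  (L[1][0] := 3)
  R2 -= -4*R0 → (0, 2, 3, 1)  (L[2][0] := -4)
  R3 -= -1*R0 → (0, -2, 1, 4)  (L[3][0] := -1)

U[3][3] = 4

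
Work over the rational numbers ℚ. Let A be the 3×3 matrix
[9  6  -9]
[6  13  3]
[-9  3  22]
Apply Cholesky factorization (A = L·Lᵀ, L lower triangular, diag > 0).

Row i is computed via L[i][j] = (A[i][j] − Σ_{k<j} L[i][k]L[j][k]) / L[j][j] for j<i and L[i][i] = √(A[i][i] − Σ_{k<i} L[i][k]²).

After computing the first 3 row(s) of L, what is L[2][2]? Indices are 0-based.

Step 1: L[0][0] = √(9) = 3.
  L[1][0] = (6) / L[0][0] = 2.
Step 2: L[1][1] = √(9) = 3.
  L[2][0] = (-9) / L[0][0] = -3.
  L[2][1] = (9) / L[1][1] = 3.
Step 3: L[2][2] = √(4) = 2.

L[2][2] = 2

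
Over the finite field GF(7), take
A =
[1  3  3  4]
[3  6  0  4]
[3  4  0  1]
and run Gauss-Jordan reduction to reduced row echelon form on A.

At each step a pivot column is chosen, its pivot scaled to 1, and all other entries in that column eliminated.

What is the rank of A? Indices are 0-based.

step 1: normalize row 0 (÷1) = (1, 3, 3, 4)
  row 1: subtract 3×row0 = (0, 4, 5, 6)
  row 2: subtract 3×row0 = (0, 2, 5, 3)
step 2: normalize row 1 (÷4) = (0, 1, 3, 5)
  row 0: subtract 3×row1 = (1, 0, 1, 3)
  row 2: subtract 2×row1 = (0, 0, 6, 0)
step 3: normalize row 2 (÷6) = (0, 0, 1, 0)
  row 0: subtract 1×row2 = (1, 0, 0, 3)
  row 1: subtract 3×row2 = (0, 1, 0, 5)

rank = 3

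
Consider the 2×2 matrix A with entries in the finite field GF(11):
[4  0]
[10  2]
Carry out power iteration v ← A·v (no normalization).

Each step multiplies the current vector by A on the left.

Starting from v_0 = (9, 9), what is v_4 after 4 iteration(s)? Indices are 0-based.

v_0 = (9, 9).
v_1 = A·v_0 = (3, 9).
v_2 = A·v_1 = (1, 4).
v_3 = A·v_2 = (4, 7).
v_4 = A·v_3 = (5, 10).

v_4 = (5, 10)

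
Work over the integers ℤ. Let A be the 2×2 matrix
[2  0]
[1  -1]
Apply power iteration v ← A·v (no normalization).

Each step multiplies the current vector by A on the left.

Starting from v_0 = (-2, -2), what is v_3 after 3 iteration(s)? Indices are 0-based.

v_3 = (-16, -4)

v_0 = (-2, -2).
v_1 = A·v_0 = (-4, 0).
v_2 = A·v_1 = (-8, -4).
v_3 = A·v_2 = (-16, -4).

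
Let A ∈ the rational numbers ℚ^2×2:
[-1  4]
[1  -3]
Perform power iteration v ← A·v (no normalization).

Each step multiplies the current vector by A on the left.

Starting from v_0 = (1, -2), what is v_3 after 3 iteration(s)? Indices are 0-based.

v_3 = (-157, 127)

v_0 = (1, -2).
v_1 = A·v_0 = (-9, 7).
v_2 = A·v_1 = (37, -30).
v_3 = A·v_2 = (-157, 127).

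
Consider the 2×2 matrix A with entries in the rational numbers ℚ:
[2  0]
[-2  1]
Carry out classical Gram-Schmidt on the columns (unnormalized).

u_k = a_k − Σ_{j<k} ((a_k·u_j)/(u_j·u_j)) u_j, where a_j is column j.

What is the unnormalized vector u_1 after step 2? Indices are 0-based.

u_1 = (1/2, 1/2)

Step 1: u_0 = a_0 = (2, -2).
Step 2: u_1 = a_1 − (-1/4)·u_0 = (1/2, 1/2).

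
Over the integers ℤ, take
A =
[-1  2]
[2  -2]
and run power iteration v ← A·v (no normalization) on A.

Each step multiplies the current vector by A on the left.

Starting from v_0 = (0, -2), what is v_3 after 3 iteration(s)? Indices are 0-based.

v_0 = (0, -2).
v_1 = A·v_0 = (-4, 4).
v_2 = A·v_1 = (12, -16).
v_3 = A·v_2 = (-44, 56).

v_3 = (-44, 56)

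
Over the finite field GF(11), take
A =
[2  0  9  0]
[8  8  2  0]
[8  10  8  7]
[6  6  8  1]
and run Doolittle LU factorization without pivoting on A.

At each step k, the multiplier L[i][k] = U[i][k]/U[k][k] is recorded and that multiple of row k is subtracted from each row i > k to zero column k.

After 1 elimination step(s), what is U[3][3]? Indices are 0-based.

Step 1: pivot at (0,0) is 2.
  row1 ← row1 − (4)·row0  ⇒  L[1][0]=4, U row1=(0, 8, 10, 0)
  row2 ← row2 − (4)·row0  ⇒  L[2][0]=4, U row2=(0, 10, 5, 7)
  row3 ← row3 − (3)·row0  ⇒  L[3][0]=3, U row3=(0, 6, 3, 1)

U[3][3] = 1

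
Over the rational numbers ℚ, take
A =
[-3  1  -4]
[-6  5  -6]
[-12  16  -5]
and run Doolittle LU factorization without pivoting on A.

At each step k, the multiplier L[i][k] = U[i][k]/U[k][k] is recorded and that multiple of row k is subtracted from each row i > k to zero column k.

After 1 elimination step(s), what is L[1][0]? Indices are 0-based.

L[1][0] = 2

k=0: U[0][0]=-3
  eliminate (1,0): mult=2, new row 1: (0, 3, 2); set L[1][0]=2
  eliminate (2,0): mult=4, new row 2: (0, 12, 11); set L[2][0]=4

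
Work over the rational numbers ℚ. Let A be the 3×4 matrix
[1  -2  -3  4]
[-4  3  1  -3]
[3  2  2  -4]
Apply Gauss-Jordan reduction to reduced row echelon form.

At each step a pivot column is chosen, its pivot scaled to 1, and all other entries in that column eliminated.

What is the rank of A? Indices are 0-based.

[1] R0 /= 1  ⇒  (1, -2, -3, 4)
     R1 -= -4·R0  ⇒  (0, -5, -11, 13)
     R2 -= 3·R0  ⇒  (0, 8, 11, -16)
[2] R1 /= -5  ⇒  (0, 1, 11/5, -13/5)
     R0 -= -2·R1  ⇒  (1, 0, 7/5, -6/5)
     R2 -= 8·R1  ⇒  (0, 0, -33/5, 24/5)
[3] R2 /= -33/5  ⇒  (0, 0, 1, -8/11)
     R0 -= 7/5·R2  ⇒  (1, 0, 0, -2/11)
     R1 -= 11/5·R2  ⇒  (0, 1, 0, -1)

rank = 3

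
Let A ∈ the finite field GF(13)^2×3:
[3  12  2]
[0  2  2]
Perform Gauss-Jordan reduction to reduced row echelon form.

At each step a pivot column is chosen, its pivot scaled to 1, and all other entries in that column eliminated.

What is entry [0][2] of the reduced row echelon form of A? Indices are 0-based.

[1] R0 /= 3  ⇒  (1, 4, 5)
[2] R1 /= 2  ⇒  (0, 1, 1)
     R0 -= 4·R1  ⇒  (1, 0, 1)

M[0][2] = 1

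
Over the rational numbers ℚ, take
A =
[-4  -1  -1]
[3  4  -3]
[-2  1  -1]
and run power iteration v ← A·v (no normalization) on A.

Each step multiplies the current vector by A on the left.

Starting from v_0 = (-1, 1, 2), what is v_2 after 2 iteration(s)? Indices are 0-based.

v_0 = (-1, 1, 2).
v_1 = A·v_0 = (1, -5, 1).
v_2 = A·v_1 = (0, -20, -8).

v_2 = (0, -20, -8)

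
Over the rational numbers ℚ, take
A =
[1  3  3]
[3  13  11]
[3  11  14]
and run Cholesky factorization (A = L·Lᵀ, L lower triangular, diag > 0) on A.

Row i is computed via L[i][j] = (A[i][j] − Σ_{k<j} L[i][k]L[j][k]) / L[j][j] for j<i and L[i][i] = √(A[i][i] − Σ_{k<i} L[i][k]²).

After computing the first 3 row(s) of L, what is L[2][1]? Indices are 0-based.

Step 1: L[0][0] = √(1) = 1.
  L[1][0] = (3) / L[0][0] = 3.
Step 2: L[1][1] = √(4) = 2.
  L[2][0] = (3) / L[0][0] = 3.
  L[2][1] = (2) / L[1][1] = 1.
Step 3: L[2][2] = √(4) = 2.

L[2][1] = 1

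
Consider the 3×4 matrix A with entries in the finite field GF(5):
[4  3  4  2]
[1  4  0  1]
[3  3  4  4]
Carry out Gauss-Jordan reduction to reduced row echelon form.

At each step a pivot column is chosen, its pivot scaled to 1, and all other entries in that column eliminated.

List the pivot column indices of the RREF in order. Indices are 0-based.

pivot columns: 0, 1, 2

step 1: normalize row 0 (÷4) = (1, 2, 1, 3)
  row 1: subtract 1×row0 = (0, 2, 4, 3)
  row 2: subtract 3×row0 = (0, 2, 1, 0)
step 2: normalize row 1 (÷2) = (0, 1, 2, 4)
  row 0: subtract 2×row1 = (1, 0, 2, 0)
  row 2: subtract 2×row1 = (0, 0, 2, 2)
step 3: normalize row 2 (÷2) = (0, 0, 1, 1)
  row 0: subtract 2×row2 = (1, 0, 0, 3)
  row 1: subtract 2×row2 = (0, 1, 0, 2)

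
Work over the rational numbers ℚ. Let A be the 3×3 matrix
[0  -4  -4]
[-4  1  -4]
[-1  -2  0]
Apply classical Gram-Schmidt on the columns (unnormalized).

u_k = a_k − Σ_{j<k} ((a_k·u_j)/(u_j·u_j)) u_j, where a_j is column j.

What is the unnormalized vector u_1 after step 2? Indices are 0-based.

u_1 = (-4, 9/17, -36/17)

Step 1: u_0 = a_0 = (0, -4, -1).
Step 2: u_1 = a_1 − (-2/17)·u_0 = (-4, 9/17, -36/17).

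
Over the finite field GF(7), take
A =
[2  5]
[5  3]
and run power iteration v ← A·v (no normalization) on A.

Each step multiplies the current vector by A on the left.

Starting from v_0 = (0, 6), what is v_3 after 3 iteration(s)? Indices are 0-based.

v_0 = (0, 6).
v_1 = A·v_0 = (2, 4).
v_2 = A·v_1 = (3, 1).
v_3 = A·v_2 = (4, 4).

v_3 = (4, 4)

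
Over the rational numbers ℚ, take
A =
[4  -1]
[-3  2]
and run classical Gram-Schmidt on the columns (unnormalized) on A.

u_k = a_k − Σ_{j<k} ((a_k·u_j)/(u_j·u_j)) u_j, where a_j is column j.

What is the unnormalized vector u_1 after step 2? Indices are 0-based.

u_1 = (3/5, 4/5)

Step 1: u_0 = a_0 = (4, -3).
Step 2: u_1 = a_1 − (-2/5)·u_0 = (3/5, 4/5).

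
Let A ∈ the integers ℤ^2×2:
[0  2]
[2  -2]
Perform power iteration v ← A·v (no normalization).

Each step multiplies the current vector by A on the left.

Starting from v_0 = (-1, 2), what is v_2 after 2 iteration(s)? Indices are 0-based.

v_2 = (-12, 20)

v_0 = (-1, 2).
v_1 = A·v_0 = (4, -6).
v_2 = A·v_1 = (-12, 20).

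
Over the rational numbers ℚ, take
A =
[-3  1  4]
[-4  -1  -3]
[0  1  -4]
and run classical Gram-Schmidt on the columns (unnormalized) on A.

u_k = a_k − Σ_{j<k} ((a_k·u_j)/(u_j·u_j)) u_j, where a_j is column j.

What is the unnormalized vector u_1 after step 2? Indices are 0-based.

Step 1: u_0 = a_0 = (-3, -4, 0).
Step 2: u_1 = a_1 − (1/25)·u_0 = (28/25, -21/25, 1).

u_1 = (28/25, -21/25, 1)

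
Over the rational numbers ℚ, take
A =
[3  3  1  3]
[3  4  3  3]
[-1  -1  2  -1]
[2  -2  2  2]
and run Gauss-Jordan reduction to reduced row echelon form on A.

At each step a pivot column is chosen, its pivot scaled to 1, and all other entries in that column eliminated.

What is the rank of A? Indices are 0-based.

pivot(0,0)=3: scale R0 → (1, 1, 1/3, 1)
  clear (1,0): R1 −= (3)R0 → (0, 1, 2, 0)
  clear (2,0): R2 −= (-1)R0 → (0, 0, 7/3, 0)
  clear (3,0): R3 −= (2)R0 → (0, -4, 4/3, 0)
pivot(1,1)=1: scale R1 → (0, 1, 2, 0)
  clear (0,1): R0 −= (1)R1 → (1, 0, -5/3, 1)
  clear (3,1): R3 −= (-4)R1 → (0, 0, 28/3, 0)
pivot(2,2)=7/3: scale R2 → (0, 0, 1, 0)
  clear (0,2): R0 −= (-5/3)R2 → (1, 0, 0, 1)
  clear (1,2): R1 −= (2)R2 → (0, 1, 0, 0)
  clear (3,2): R3 −= (28/3)R2 → (0, 0, 0, 0)
col 3: no nonzero at/below row 3; advance.

rank = 3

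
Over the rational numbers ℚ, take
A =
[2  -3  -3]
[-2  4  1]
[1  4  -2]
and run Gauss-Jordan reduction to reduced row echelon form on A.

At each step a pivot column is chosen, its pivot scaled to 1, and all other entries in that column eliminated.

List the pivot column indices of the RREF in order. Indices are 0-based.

step 1: normalize row 0 (÷2) = (1, -3/2, -3/2)
  row 1: subtract -2×row0 = (0, 1, -2)
  row 2: subtract 1×row0 = (0, 11/2, -1/2)
step 2: normalize row 1 (÷1) = (0, 1, -2)
  row 0: subtract -3/2×row1 = (1, 0, -9/2)
  row 2: subtract 11/2×row1 = (0, 0, 21/2)
step 3: normalize row 2 (÷21/2) = (0, 0, 1)
  row 0: subtract -9/2×row2 = (1, 0, 0)
  row 1: subtract -2×row2 = (0, 1, 0)

pivot columns: 0, 1, 2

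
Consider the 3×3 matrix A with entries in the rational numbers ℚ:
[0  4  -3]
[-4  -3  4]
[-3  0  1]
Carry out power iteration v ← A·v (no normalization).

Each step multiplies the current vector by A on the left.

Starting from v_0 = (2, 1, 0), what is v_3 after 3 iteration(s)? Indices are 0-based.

v_0 = (2, 1, 0).
v_1 = A·v_0 = (4, -11, -6).
v_2 = A·v_1 = (-26, -7, -18).
v_3 = A·v_2 = (26, 53, 60).

v_3 = (26, 53, 60)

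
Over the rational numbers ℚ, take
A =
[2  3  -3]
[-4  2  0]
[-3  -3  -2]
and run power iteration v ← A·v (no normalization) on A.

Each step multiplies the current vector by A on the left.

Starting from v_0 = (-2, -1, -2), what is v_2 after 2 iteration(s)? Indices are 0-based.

v_2 = (-23, 16, -41)

v_0 = (-2, -1, -2).
v_1 = A·v_0 = (-1, 6, 13).
v_2 = A·v_1 = (-23, 16, -41).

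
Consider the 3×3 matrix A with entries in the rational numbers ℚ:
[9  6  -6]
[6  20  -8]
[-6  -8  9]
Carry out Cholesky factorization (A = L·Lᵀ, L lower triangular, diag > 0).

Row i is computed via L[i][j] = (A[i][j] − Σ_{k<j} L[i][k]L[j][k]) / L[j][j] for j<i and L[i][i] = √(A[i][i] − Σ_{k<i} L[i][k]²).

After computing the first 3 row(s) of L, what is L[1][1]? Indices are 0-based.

Step 1: L[0][0] = √(9) = 3.
  L[1][0] = (6) / L[0][0] = 2.
Step 2: L[1][1] = √(16) = 4.
  L[2][0] = (-6) / L[0][0] = -2.
  L[2][1] = (-4) / L[1][1] = -1.
Step 3: L[2][2] = √(4) = 2.

L[1][1] = 4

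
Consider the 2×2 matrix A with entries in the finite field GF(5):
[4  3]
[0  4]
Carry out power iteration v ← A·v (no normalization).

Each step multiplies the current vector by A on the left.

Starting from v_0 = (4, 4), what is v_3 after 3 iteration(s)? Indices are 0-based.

v_0 = (4, 4).
v_1 = A·v_0 = (3, 1).
v_2 = A·v_1 = (0, 4).
v_3 = A·v_2 = (2, 1).

v_3 = (2, 1)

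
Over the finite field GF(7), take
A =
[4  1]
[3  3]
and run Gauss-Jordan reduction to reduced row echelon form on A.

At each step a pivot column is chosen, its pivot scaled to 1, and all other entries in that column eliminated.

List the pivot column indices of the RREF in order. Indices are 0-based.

step 1: normalize row 0 (÷4) = (1, 2)
  row 1: subtract 3×row0 = (0, 4)
step 2: normalize row 1 (÷4) = (0, 1)
  row 0: subtract 2×row1 = (1, 0)

pivot columns: 0, 1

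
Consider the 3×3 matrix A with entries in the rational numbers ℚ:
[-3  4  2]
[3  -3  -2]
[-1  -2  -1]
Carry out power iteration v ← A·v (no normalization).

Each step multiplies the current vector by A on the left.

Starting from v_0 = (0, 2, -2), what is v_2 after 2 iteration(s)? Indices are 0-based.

v_0 = (0, 2, -2).
v_1 = A·v_0 = (4, -2, -2).
v_2 = A·v_1 = (-24, 22, 2).

v_2 = (-24, 22, 2)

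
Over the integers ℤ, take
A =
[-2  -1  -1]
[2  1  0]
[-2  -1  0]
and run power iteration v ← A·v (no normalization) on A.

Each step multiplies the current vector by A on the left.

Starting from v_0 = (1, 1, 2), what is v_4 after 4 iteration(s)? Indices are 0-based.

v_0 = (1, 1, 2).
v_1 = A·v_0 = (-5, 3, -3).
v_2 = A·v_1 = (10, -7, 7).
v_3 = A·v_2 = (-20, 13, -13).
v_4 = A·v_3 = (40, -27, 27).

v_4 = (40, -27, 27)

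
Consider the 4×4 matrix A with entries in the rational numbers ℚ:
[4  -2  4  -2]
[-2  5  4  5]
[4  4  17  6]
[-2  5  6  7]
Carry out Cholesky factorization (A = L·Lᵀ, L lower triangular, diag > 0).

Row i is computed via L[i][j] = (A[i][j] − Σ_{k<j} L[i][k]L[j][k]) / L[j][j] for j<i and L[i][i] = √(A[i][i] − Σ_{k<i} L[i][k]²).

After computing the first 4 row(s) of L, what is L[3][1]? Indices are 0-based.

L[3][1] = 2

Step 1: L[0][0] = √(4) = 2.
  L[1][0] = (-2) / L[0][0] = -1.
Step 2: L[1][1] = √(4) = 2.
  L[2][0] = (4) / L[0][0] = 2.
  L[2][1] = (6) / L[1][1] = 3.
Step 3: L[2][2] = √(4) = 2.
  L[3][0] = (-2) / L[0][0] = -1.
  L[3][1] = (4) / L[1][1] = 2.
  L[3][2] = (2) / L[2][2] = 1.
Step 4: L[3][3] = √(1) = 1.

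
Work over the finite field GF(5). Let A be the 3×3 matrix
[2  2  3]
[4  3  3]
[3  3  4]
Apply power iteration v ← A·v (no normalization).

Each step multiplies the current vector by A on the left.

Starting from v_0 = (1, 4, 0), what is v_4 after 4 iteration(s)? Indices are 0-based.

v_4 = (1, 0, 3)

v_0 = (1, 4, 0).
v_1 = A·v_0 = (0, 1, 0).
v_2 = A·v_1 = (2, 3, 3).
v_3 = A·v_2 = (4, 1, 2).
v_4 = A·v_3 = (1, 0, 3).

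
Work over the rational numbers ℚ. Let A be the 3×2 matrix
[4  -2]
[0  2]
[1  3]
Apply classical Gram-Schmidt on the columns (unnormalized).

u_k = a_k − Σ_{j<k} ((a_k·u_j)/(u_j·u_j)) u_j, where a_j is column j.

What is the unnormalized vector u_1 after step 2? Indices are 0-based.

Step 1: u_0 = a_0 = (4, 0, 1).
Step 2: u_1 = a_1 − (-5/17)·u_0 = (-14/17, 2, 56/17).

u_1 = (-14/17, 2, 56/17)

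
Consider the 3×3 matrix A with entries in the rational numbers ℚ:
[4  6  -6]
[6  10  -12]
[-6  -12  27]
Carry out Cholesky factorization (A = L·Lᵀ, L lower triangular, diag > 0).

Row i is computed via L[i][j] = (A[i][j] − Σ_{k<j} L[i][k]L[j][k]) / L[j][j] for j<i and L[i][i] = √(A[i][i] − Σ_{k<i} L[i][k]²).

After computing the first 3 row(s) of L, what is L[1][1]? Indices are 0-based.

L[1][1] = 1

Step 1: L[0][0] = √(4) = 2.
  L[1][0] = (6) / L[0][0] = 3.
Step 2: L[1][1] = √(1) = 1.
  L[2][0] = (-6) / L[0][0] = -3.
  L[2][1] = (-3) / L[1][1] = -3.
Step 3: L[2][2] = √(9) = 3.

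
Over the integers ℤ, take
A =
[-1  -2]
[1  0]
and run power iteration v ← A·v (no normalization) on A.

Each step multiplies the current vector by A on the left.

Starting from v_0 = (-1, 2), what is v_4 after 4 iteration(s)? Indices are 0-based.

v_0 = (-1, 2).
v_1 = A·v_0 = (-3, -1).
v_2 = A·v_1 = (5, -3).
v_3 = A·v_2 = (1, 5).
v_4 = A·v_3 = (-11, 1).

v_4 = (-11, 1)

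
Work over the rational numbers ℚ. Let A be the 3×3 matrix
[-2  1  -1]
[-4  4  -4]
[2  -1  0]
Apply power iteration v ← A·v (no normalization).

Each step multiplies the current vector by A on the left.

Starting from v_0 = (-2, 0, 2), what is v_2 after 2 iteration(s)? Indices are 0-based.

v_2 = (0, 8, 4)

v_0 = (-2, 0, 2).
v_1 = A·v_0 = (2, 0, -4).
v_2 = A·v_1 = (0, 8, 4).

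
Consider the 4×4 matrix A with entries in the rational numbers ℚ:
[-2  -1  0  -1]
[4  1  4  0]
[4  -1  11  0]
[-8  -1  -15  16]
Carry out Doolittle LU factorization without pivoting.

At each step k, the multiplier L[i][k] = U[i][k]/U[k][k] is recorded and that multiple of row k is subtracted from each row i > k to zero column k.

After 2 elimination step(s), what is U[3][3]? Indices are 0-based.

k=0: U[0][0]=-2
  eliminate (1,0): mult=-2, new row 1: (0, -1, 4, -2); set L[1][0]=-2
  eliminate (2,0): mult=-2, new row 2: (0, -3, 11, -2); set L[2][0]=-2
  eliminate (3,0): mult=4, new row 3: (0, 3, -15, 20); set L[3][0]=4
k=1: U[1][1]=-1
  eliminate (2,1): mult=3, new row 2: (0, 0, -1, 4); set L[2][1]=3
  eliminate (3,1): mult=-3, new row 3: (0, 0, -3, 14); set L[3][1]=-3

U[3][3] = 14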